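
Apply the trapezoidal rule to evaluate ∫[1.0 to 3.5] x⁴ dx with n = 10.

f(x) = x⁴
a = 1.0, b = 3.5, n = 10
h = (b - a)/n = 0.250000

Trapezoidal rule: (h/2)[f(x₀) + 2f(x₁) + 2f(x₂) + ... + f(xₙ)]

x_0 = 1.0000, f(x_0) = 1.000000, coefficient = 1
x_1 = 1.2500, f(x_1) = 2.441406, coefficient = 2
x_2 = 1.5000, f(x_2) = 5.062500, coefficient = 2
x_3 = 1.7500, f(x_3) = 9.378906, coefficient = 2
x_4 = 2.0000, f(x_4) = 16.000000, coefficient = 2
x_5 = 2.2500, f(x_5) = 25.628906, coefficient = 2
x_6 = 2.5000, f(x_6) = 39.062500, coefficient = 2
x_7 = 2.7500, f(x_7) = 57.191406, coefficient = 2
x_8 = 3.0000, f(x_8) = 81.000000, coefficient = 2
x_9 = 3.2500, f(x_9) = 111.566406, coefficient = 2
x_10 = 3.5000, f(x_10) = 150.062500, coefficient = 1

I ≈ (0.250000/2) × 845.726562 = 105.715820
Exact value: 104.843750
Error: 0.872070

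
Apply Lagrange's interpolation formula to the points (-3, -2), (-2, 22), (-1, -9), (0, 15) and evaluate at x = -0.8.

Lagrange interpolation formula:
P(x) = Σ yᵢ × Lᵢ(x)
where Lᵢ(x) = Π_{j≠i} (x - xⱼ)/(xᵢ - xⱼ)

L_0(-0.8) = (-0.8 - (-2))/(-3 - (-2)) × (-0.8 - (-1))/(-3 - (-1)) × (-0.8 - 0)/(-3 - 0) = 0.032000
L_1(-0.8) = (-0.8 - (-3))/(-2 - (-3)) × (-0.8 - (-1))/(-2 - (-1)) × (-0.8 - 0)/(-2 - 0) = -0.176000
L_2(-0.8) = (-0.8 - (-3))/(-1 - (-3)) × (-0.8 - (-2))/(-1 - (-2)) × (-0.8 - 0)/(-1 - 0) = 1.056000
L_3(-0.8) = (-0.8 - (-3))/(0 - (-3)) × (-0.8 - (-2))/(0 - (-2)) × (-0.8 - (-1))/(0 - (-1)) = 0.088000

P(-0.8) = (-2)×L_0(-0.8) + 22×L_1(-0.8) + (-9)×L_2(-0.8) + 15×L_3(-0.8)
P(-0.8) = -12.120000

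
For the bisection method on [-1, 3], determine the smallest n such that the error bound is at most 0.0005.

We need (b-a)/2^n ≤ 0.0005
(3 - (-1))/2^n ≤ 0.0005
4/2^n ≤ 0.0005
2^n ≥ 8000
n ≥ log₂(8000) = 12.97
n ≥ 13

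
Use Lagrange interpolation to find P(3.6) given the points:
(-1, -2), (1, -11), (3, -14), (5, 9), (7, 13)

Lagrange interpolation formula:
P(x) = Σ yᵢ × Lᵢ(x)
where Lᵢ(x) = Π_{j≠i} (x - xⱼ)/(xᵢ - xⱼ)

L_0(3.6) = (3.6 - 1)/(-1 - 1) × (3.6 - 3)/(-1 - 3) × (3.6 - 5)/(-1 - 5) × (3.6 - 7)/(-1 - 7) = 0.019338
L_1(3.6) = (3.6 - (-1))/(1 - (-1)) × (3.6 - 3)/(1 - 3) × (3.6 - 5)/(1 - 5) × (3.6 - 7)/(1 - 7) = -0.136850
L_2(3.6) = (3.6 - (-1))/(3 - (-1)) × (3.6 - 1)/(3 - 1) × (3.6 - 5)/(3 - 5) × (3.6 - 7)/(3 - 7) = 0.889525
L_3(3.6) = (3.6 - (-1))/(5 - (-1)) × (3.6 - 1)/(5 - 1) × (3.6 - 3)/(5 - 3) × (3.6 - 7)/(5 - 7) = 0.254150
L_4(3.6) = (3.6 - (-1))/(7 - (-1)) × (3.6 - 1)/(7 - 1) × (3.6 - 3)/(7 - 3) × (3.6 - 5)/(7 - 5) = -0.026163

P(3.6) = (-2)×L_0(3.6) + (-11)×L_1(3.6) + (-14)×L_2(3.6) + 9×L_3(3.6) + 13×L_4(3.6)
P(3.6) = -9.039437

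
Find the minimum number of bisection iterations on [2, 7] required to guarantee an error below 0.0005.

We need (b-a)/2^n ≤ 0.0005
(7 - 2)/2^n ≤ 0.0005
5/2^n ≤ 0.0005
2^n ≥ 10000
n ≥ log₂(10000) = 13.29
n ≥ 14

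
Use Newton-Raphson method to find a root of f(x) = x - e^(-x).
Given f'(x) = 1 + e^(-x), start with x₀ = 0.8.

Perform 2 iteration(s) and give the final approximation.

f(x) = x - e^(-x)
f'(x) = 1 + e^(-x)
x₀ = 0.8

Newton-Raphson formula: x_{n+1} = x_n - f(x_n)/f'(x_n)

Iteration 1:
  f(0.800000) = 0.350671
  f'(0.800000) = 1.449329
  x_1 = 0.800000 - 0.350671/1.449329 = 0.558046
Iteration 2:
  f(0.558046) = -0.014280
  f'(0.558046) = 1.572326
  x_2 = 0.558046 - (-0.014280)/1.572326 = 0.567128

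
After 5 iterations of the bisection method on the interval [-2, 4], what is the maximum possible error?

Bisection error bound: |error| ≤ (b-a)/2^n
|error| ≤ (4 - (-2))/2^5 = 6/2^5
|error| ≤ 0.1875000000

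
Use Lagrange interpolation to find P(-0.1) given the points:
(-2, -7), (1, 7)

Lagrange interpolation formula:
P(x) = Σ yᵢ × Lᵢ(x)
where Lᵢ(x) = Π_{j≠i} (x - xⱼ)/(xᵢ - xⱼ)

L_0(-0.1) = (-0.1 - 1)/(-2 - 1) = 0.366667
L_1(-0.1) = (-0.1 - (-2))/(1 - (-2)) = 0.633333

P(-0.1) = (-7)×L_0(-0.1) + 7×L_1(-0.1)
P(-0.1) = 1.866667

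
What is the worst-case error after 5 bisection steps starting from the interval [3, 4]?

Bisection error bound: |error| ≤ (b-a)/2^n
|error| ≤ (4 - 3)/2^5 = 1/2^5
|error| ≤ 0.0312500000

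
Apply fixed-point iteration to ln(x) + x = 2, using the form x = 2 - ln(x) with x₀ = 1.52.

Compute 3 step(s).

Equation: ln(x) + x = 2
Fixed-point form: x = 2 - ln(x)
x₀ = 1.52

x_1 = g(1.520000) = 1.581290
x_2 = g(1.581290) = 1.541759
x_3 = g(1.541759) = 1.567076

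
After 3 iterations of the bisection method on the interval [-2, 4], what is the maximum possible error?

Bisection error bound: |error| ≤ (b-a)/2^n
|error| ≤ (4 - (-2))/2^3 = 6/2^3
|error| ≤ 0.7500000000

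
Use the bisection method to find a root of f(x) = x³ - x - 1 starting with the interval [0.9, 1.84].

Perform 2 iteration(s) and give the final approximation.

f(x) = x³ - x - 1
Initial interval: [0.9, 1.84]

Iteration 1:
  c_1 = (0.900000 + 1.840000)/2 = 1.370000
  f(c_1) = f(1.370000) = 0.201353
  f(a) × f(c) < 0, new interval: [0.900000, 1.370000]
Iteration 2:
  c_2 = (0.900000 + 1.370000)/2 = 1.135000
  f(c_2) = f(1.135000) = -0.672865
  f(a) × f(c) ≥ 0, new interval: [1.135000, 1.370000]

After 2 iteration(s), the approximation is c_2 = 1.135000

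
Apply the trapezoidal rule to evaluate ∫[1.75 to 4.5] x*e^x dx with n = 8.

f(x) = x*e^x
a = 1.75, b = 4.5, n = 8
h = (b - a)/n = 0.343750

Trapezoidal rule: (h/2)[f(x₀) + 2f(x₁) + 2f(x₂) + ... + f(xₙ)]

x_0 = 1.7500, f(x_0) = 10.070555, coefficient = 1
x_1 = 2.0938, f(x_1) = 16.991390, coefficient = 2
x_2 = 2.4375, f(x_2) = 27.895710, coefficient = 2
x_3 = 2.7812, f(x_3) = 44.887101, coefficient = 2
x_4 = 3.1250, f(x_4) = 71.124672, coefficient = 2
x_5 = 3.4688, f(x_5) = 111.335070, coefficient = 2
x_6 = 3.8125, f(x_6) = 172.566927, coefficient = 2
x_7 = 4.1562, f(x_7) = 265.300521, coefficient = 2
x_8 = 4.5000, f(x_8) = 405.077091, coefficient = 1

I ≈ (0.343750/2) × 1835.350426 = 315.450854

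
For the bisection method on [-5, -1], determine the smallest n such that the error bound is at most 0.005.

We need (b-a)/2^n ≤ 0.005
(-1 - (-5))/2^n ≤ 0.005
4/2^n ≤ 0.005
2^n ≥ 800
n ≥ log₂(800) = 9.64
n ≥ 10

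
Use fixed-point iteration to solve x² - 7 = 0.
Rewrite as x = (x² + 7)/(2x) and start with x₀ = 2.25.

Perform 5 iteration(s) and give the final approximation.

Equation: x² - 7 = 0
Fixed-point form: x = (x² + 7)/(2x)
x₀ = 2.25

x_1 = g(2.250000) = 2.680556
x_2 = g(2.680556) = 2.645977
x_3 = g(2.645977) = 2.645751
x_4 = g(2.645751) = 2.645751
x_5 = g(2.645751) = 2.645751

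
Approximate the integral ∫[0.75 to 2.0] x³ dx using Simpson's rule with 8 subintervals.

f(x) = x³
a = 0.75, b = 2.0, n = 8
h = (b - a)/n = 0.156250

Simpson's rule: (h/3)[f(x₀) + 4f(x₁) + 2f(x₂) + ... + f(xₙ)]

x_0 = 0.7500, f(x_0) = 0.421875, coefficient = 1
x_1 = 0.9062, f(x_1) = 0.744293, coefficient = 4
x_2 = 1.0625, f(x_2) = 1.199463, coefficient = 2
x_3 = 1.2188, f(x_3) = 1.810272, coefficient = 4
x_4 = 1.3750, f(x_4) = 2.599609, coefficient = 2
x_5 = 1.5312, f(x_5) = 3.590363, coefficient = 4
x_6 = 1.6875, f(x_6) = 4.805420, coefficient = 2
x_7 = 1.8438, f(x_7) = 6.267670, coefficient = 4
x_8 = 2.0000, f(x_8) = 8.000000, coefficient = 1

I ≈ (0.156250/3) × 75.281250 = 3.920898
Exact value: 3.920898
Error: 0.000000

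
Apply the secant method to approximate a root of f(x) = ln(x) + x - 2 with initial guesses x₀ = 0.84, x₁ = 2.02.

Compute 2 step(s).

f(x) = ln(x) + x - 2
x₀ = 0.84, x₁ = 2.02

Secant formula: x_{n+1} = x_n - f(x_n)(x_n - x_{n-1})/(f(x_n) - f(x_{n-1}))

Iteration 1:
  f(0.840000) = -1.334353
  f(2.020000) = 0.723098
  x_2 = 2.020000 - 0.723098×(2.020000 - 0.840000)/(0.723098 - (-1.334353))
       = 1.605285
Iteration 2:
  f(2.020000) = 0.723098
  f(1.605285) = 0.078587
  x_3 = 1.605285 - 0.078587×(1.605285 - 2.020000)/(0.078587 - 0.723098)
       = 1.554718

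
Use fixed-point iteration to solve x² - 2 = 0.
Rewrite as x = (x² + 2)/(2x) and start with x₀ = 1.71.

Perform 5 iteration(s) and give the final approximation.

Equation: x² - 2 = 0
Fixed-point form: x = (x² + 2)/(2x)
x₀ = 1.71

x_1 = g(1.710000) = 1.439795
x_2 = g(1.439795) = 1.414441
x_3 = g(1.414441) = 1.414214
x_4 = g(1.414214) = 1.414214
x_5 = g(1.414214) = 1.414214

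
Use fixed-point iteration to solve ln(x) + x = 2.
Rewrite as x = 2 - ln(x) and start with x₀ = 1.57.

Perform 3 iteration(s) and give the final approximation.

Equation: ln(x) + x = 2
Fixed-point form: x = 2 - ln(x)
x₀ = 1.57

x_1 = g(1.570000) = 1.548924
x_2 = g(1.548924) = 1.562439
x_3 = g(1.562439) = 1.553752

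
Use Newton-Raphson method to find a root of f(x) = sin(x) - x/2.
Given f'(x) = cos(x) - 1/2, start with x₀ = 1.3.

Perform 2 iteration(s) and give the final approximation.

f(x) = sin(x) - x/2
f'(x) = cos(x) - 1/2
x₀ = 1.3

Newton-Raphson formula: x_{n+1} = x_n - f(x_n)/f'(x_n)

Iteration 1:
  f(1.300000) = 0.313558
  f'(1.300000) = -0.232501
  x_1 = 1.300000 - 0.313558/(-0.232501) = 2.648631
Iteration 2:
  f(2.648631) = -0.851078
  f'(2.648631) = -1.380935
  x_2 = 2.648631 - (-0.851078)/(-1.380935) = 2.032325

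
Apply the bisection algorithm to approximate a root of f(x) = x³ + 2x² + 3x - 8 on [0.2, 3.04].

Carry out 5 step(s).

f(x) = x³ + 2x² + 3x - 8
Initial interval: [0.2, 3.04]

Iteration 1:
  c_1 = (0.200000 + 3.040000)/2 = 1.620000
  f(c_1) = f(1.620000) = 6.360328
  f(a) × f(c) < 0, new interval: [0.200000, 1.620000]
Iteration 2:
  c_2 = (0.200000 + 1.620000)/2 = 0.910000
  f(c_2) = f(0.910000) = -2.860229
  f(a) × f(c) ≥ 0, new interval: [0.910000, 1.620000]
Iteration 3:
  c_3 = (0.910000 + 1.620000)/2 = 1.265000
  f(c_3) = f(1.265000) = 1.019735
  f(a) × f(c) < 0, new interval: [0.910000, 1.265000]
Iteration 4:
  c_4 = (0.910000 + 1.265000)/2 = 1.087500
  f(c_4) = f(1.087500) = -1.086049
  f(a) × f(c) ≥ 0, new interval: [1.087500, 1.265000]
Iteration 5:
  c_5 = (1.087500 + 1.265000)/2 = 1.176250
  f(c_5) = f(1.176250) = -0.076705
  f(a) × f(c) ≥ 0, new interval: [1.176250, 1.265000]

After 5 iteration(s), the approximation is c_5 = 1.176250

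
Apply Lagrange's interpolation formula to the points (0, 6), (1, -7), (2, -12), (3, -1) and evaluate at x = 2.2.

Lagrange interpolation formula:
P(x) = Σ yᵢ × Lᵢ(x)
where Lᵢ(x) = Π_{j≠i} (x - xⱼ)/(xᵢ - xⱼ)

L_0(2.2) = (2.2 - 1)/(0 - 1) × (2.2 - 2)/(0 - 2) × (2.2 - 3)/(0 - 3) = 0.032000
L_1(2.2) = (2.2 - 0)/(1 - 0) × (2.2 - 2)/(1 - 2) × (2.2 - 3)/(1 - 3) = -0.176000
L_2(2.2) = (2.2 - 0)/(2 - 0) × (2.2 - 1)/(2 - 1) × (2.2 - 3)/(2 - 3) = 1.056000
L_3(2.2) = (2.2 - 0)/(3 - 0) × (2.2 - 1)/(3 - 1) × (2.2 - 2)/(3 - 2) = 0.088000

P(2.2) = 6×L_0(2.2) + (-7)×L_1(2.2) + (-12)×L_2(2.2) + (-1)×L_3(2.2)
P(2.2) = -11.336000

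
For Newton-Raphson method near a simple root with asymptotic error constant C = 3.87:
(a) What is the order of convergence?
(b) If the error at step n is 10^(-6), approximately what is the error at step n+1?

(a) Newton-Raphson has quadratic (order 2) convergence near simple roots.
    This means |e_{n+1}| ≈ C|e_n|².

(b) With |e_n| = 10^(-6) and C = 3.87:
    |e_{n+1}| ≈ 3.87 × (10^(-6))² = 3.87 × 10^(-12)

(a) 2 (quadratic); (b) |e_{n+1}| ≈ 3.870e-12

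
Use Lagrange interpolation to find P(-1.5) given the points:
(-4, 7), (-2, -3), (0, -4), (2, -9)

Lagrange interpolation formula:
P(x) = Σ yᵢ × Lᵢ(x)
where Lᵢ(x) = Π_{j≠i} (x - xⱼ)/(xᵢ - xⱼ)

L_0(-1.5) = (-1.5 - (-2))/(-4 - (-2)) × (-1.5 - 0)/(-4 - 0) × (-1.5 - 2)/(-4 - 2) = -0.054688
L_1(-1.5) = (-1.5 - (-4))/(-2 - (-4)) × (-1.5 - 0)/(-2 - 0) × (-1.5 - 2)/(-2 - 2) = 0.820312
L_2(-1.5) = (-1.5 - (-4))/(0 - (-4)) × (-1.5 - (-2))/(0 - (-2)) × (-1.5 - 2)/(0 - 2) = 0.273438
L_3(-1.5) = (-1.5 - (-4))/(2 - (-4)) × (-1.5 - (-2))/(2 - (-2)) × (-1.5 - 0)/(2 - 0) = -0.039062

P(-1.5) = 7×L_0(-1.5) + (-3)×L_1(-1.5) + (-4)×L_2(-1.5) + (-9)×L_3(-1.5)
P(-1.5) = -3.585938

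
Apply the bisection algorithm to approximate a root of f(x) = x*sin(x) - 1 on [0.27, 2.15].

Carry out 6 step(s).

f(x) = x*sin(x) - 1
Initial interval: [0.27, 2.15]

Iteration 1:
  c_1 = (0.270000 + 2.150000)/2 = 1.210000
  f(c_1) = f(1.210000) = 0.132095
  f(a) × f(c) < 0, new interval: [0.270000, 1.210000]
Iteration 2:
  c_2 = (0.270000 + 1.210000)/2 = 0.740000
  f(c_2) = f(0.740000) = -0.501027
  f(a) × f(c) ≥ 0, new interval: [0.740000, 1.210000]
Iteration 3:
  c_3 = (0.740000 + 1.210000)/2 = 0.975000
  f(c_3) = f(0.975000) = -0.192991
  f(a) × f(c) ≥ 0, new interval: [0.975000, 1.210000]
Iteration 4:
  c_4 = (0.975000 + 1.210000)/2 = 1.092500
  f(c_4) = f(1.092500) = -0.030100
  f(a) × f(c) ≥ 0, new interval: [1.092500, 1.210000]
Iteration 5:
  c_5 = (1.092500 + 1.210000)/2 = 1.151250
  f(c_5) = f(1.151250) = 0.051407
  f(a) × f(c) < 0, new interval: [1.092500, 1.151250]
Iteration 6:
  c_6 = (1.092500 + 1.151250)/2 = 1.121875
  f(c_6) = f(1.121875) = 0.010715
  f(a) × f(c) < 0, new interval: [1.092500, 1.121875]

After 6 iteration(s), the approximation is c_6 = 1.121875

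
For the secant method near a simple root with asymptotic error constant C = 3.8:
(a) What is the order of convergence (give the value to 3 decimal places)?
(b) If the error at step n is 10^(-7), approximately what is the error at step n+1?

(a) Secant method has superlinear convergence with order φ = (1+√5)/2 ≈ 1.618.
    This means |e_{n+1}| ≈ C|e_n|^1.618.

(b) With |e_n| = 10^(-7) and C = 3.8:
    |e_{n+1}| ≈ 3.8 × (10^(-7))^1.618 = 3.8 × 10^(-11.33)

(a) ≈ 1.618 (golden ratio); (b) |e_{n+1}| ≈ 1.793e-11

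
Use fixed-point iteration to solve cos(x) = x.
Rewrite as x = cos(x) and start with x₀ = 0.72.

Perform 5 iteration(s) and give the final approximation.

Equation: cos(x) = x
Fixed-point form: x = cos(x)
x₀ = 0.72

x_1 = g(0.720000) = 0.751806
x_2 = g(0.751806) = 0.730457
x_3 = g(0.730457) = 0.744870
x_4 = g(0.744870) = 0.735176
x_5 = g(0.735176) = 0.741713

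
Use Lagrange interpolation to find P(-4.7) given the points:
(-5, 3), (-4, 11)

Lagrange interpolation formula:
P(x) = Σ yᵢ × Lᵢ(x)
where Lᵢ(x) = Π_{j≠i} (x - xⱼ)/(xᵢ - xⱼ)

L_0(-4.7) = (-4.7 - (-4))/(-5 - (-4)) = 0.700000
L_1(-4.7) = (-4.7 - (-5))/(-4 - (-5)) = 0.300000

P(-4.7) = 3×L_0(-4.7) + 11×L_1(-4.7)
P(-4.7) = 5.400000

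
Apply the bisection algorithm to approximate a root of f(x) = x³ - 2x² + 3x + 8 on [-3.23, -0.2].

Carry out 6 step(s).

f(x) = x³ - 2x² + 3x + 8
Initial interval: [-3.23, -0.2]

Iteration 1:
  c_1 = (-3.230000 + (-0.200000))/2 = -1.715000
  f(c_1) = f(-1.715000) = -8.071651
  f(a) × f(c) ≥ 0, new interval: [-1.715000, -0.200000]
Iteration 2:
  c_2 = (-1.715000 + (-0.200000))/2 = -0.957500
  f(c_2) = f(-0.957500) = 2.416046
  f(a) × f(c) < 0, new interval: [-1.715000, -0.957500]
Iteration 3:
  c_3 = (-1.715000 + (-0.957500))/2 = -1.336250
  f(c_3) = f(-1.336250) = -1.965838
  f(a) × f(c) ≥ 0, new interval: [-1.336250, -0.957500]
Iteration 4:
  c_4 = (-1.336250 + (-0.957500))/2 = -1.146875
  f(c_4) = f(-1.146875) = 0.420220
  f(a) × f(c) < 0, new interval: [-1.336250, -1.146875]
Iteration 5:
  c_5 = (-1.336250 + (-1.146875))/2 = -1.241563
  f(c_5) = f(-1.241563) = -0.721483
  f(a) × f(c) ≥ 0, new interval: [-1.241563, -1.146875]
Iteration 6:
  c_6 = (-1.241563 + (-1.146875))/2 = -1.194219
  f(c_6) = f(-1.194219) = -0.138118
  f(a) × f(c) ≥ 0, new interval: [-1.194219, -1.146875]

After 6 iteration(s), the approximation is c_6 = -1.194219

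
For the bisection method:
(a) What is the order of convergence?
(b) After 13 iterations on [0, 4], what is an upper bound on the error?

(a) Bisection has linear (order 1) convergence; the error is halved each step.

(b) Error bound = (b-a)/2^n = (4 - 0)/2^{13}
    = 4/2^{13}

(a) 1 (linear); (b) error ≤ 4.88e-04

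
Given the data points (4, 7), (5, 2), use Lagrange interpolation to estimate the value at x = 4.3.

Lagrange interpolation formula:
P(x) = Σ yᵢ × Lᵢ(x)
where Lᵢ(x) = Π_{j≠i} (x - xⱼ)/(xᵢ - xⱼ)

L_0(4.3) = (4.3 - 5)/(4 - 5) = 0.700000
L_1(4.3) = (4.3 - 4)/(5 - 4) = 0.300000

P(4.3) = 7×L_0(4.3) + 2×L_1(4.3)
P(4.3) = 5.500000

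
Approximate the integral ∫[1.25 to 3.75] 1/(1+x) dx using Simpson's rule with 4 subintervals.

f(x) = 1/(1+x)
a = 1.25, b = 3.75, n = 4
h = (b - a)/n = 0.625000

Simpson's rule: (h/3)[f(x₀) + 4f(x₁) + 2f(x₂) + ... + f(xₙ)]

x_0 = 1.2500, f(x_0) = 0.444444, coefficient = 1
x_1 = 1.8750, f(x_1) = 0.347826, coefficient = 4
x_2 = 2.5000, f(x_2) = 0.285714, coefficient = 2
x_3 = 3.1250, f(x_3) = 0.242424, coefficient = 4
x_4 = 3.7500, f(x_4) = 0.210526, coefficient = 1

I ≈ (0.625000/3) × 3.587401 = 0.747375
Exact value: 0.747214
Error: 0.000161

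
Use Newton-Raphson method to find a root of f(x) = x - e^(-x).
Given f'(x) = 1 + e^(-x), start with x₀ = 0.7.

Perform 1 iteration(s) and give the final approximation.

f(x) = x - e^(-x)
f'(x) = 1 + e^(-x)
x₀ = 0.7

Newton-Raphson formula: x_{n+1} = x_n - f(x_n)/f'(x_n)

Iteration 1:
  f(0.700000) = 0.203415
  f'(0.700000) = 1.496585
  x_1 = 0.700000 - 0.203415/1.496585 = 0.564081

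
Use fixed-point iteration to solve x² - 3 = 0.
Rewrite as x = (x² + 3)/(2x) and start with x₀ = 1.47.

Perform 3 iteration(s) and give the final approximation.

Equation: x² - 3 = 0
Fixed-point form: x = (x² + 3)/(2x)
x₀ = 1.47

x_1 = g(1.470000) = 1.755408
x_2 = g(1.755408) = 1.732206
x_3 = g(1.732206) = 1.732051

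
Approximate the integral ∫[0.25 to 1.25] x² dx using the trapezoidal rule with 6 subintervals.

f(x) = x²
a = 0.25, b = 1.25, n = 6
h = (b - a)/n = 0.166667

Trapezoidal rule: (h/2)[f(x₀) + 2f(x₁) + 2f(x₂) + ... + f(xₙ)]

x_0 = 0.2500, f(x_0) = 0.062500, coefficient = 1
x_1 = 0.4167, f(x_1) = 0.173611, coefficient = 2
x_2 = 0.5833, f(x_2) = 0.340278, coefficient = 2
x_3 = 0.7500, f(x_3) = 0.562500, coefficient = 2
x_4 = 0.9167, f(x_4) = 0.840278, coefficient = 2
x_5 = 1.0833, f(x_5) = 1.173611, coefficient = 2
x_6 = 1.2500, f(x_6) = 1.562500, coefficient = 1

I ≈ (0.166667/2) × 7.805556 = 0.650463
Exact value: 0.645833
Error: 0.004630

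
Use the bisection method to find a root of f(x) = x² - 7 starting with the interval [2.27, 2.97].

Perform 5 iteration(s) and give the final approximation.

f(x) = x² - 7
Initial interval: [2.27, 2.97]

Iteration 1:
  c_1 = (2.270000 + 2.970000)/2 = 2.620000
  f(c_1) = f(2.620000) = -0.135600
  f(a) × f(c) ≥ 0, new interval: [2.620000, 2.970000]
Iteration 2:
  c_2 = (2.620000 + 2.970000)/2 = 2.795000
  f(c_2) = f(2.795000) = 0.812025
  f(a) × f(c) < 0, new interval: [2.620000, 2.795000]
Iteration 3:
  c_3 = (2.620000 + 2.795000)/2 = 2.707500
  f(c_3) = f(2.707500) = 0.330556
  f(a) × f(c) < 0, new interval: [2.620000, 2.707500]
Iteration 4:
  c_4 = (2.620000 + 2.707500)/2 = 2.663750
  f(c_4) = f(2.663750) = 0.095564
  f(a) × f(c) < 0, new interval: [2.620000, 2.663750]
Iteration 5:
  c_5 = (2.620000 + 2.663750)/2 = 2.641875
  f(c_5) = f(2.641875) = -0.020496
  f(a) × f(c) ≥ 0, new interval: [2.641875, 2.663750]

After 5 iteration(s), the approximation is c_5 = 2.641875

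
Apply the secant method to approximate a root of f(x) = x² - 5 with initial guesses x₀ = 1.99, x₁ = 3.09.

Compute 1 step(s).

f(x) = x² - 5
x₀ = 1.99, x₁ = 3.09

Secant formula: x_{n+1} = x_n - f(x_n)(x_n - x_{n-1})/(f(x_n) - f(x_{n-1}))

Iteration 1:
  f(1.990000) = -1.039900
  f(3.090000) = 4.548100
  x_2 = 3.090000 - 4.548100×(3.090000 - 1.990000)/(4.548100 - (-1.039900))
       = 2.194705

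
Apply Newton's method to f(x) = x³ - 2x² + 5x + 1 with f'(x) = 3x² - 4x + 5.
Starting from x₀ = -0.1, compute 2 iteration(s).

f(x) = x³ - 2x² + 5x + 1
f'(x) = 3x² - 4x + 5
x₀ = -0.1

Newton-Raphson formula: x_{n+1} = x_n - f(x_n)/f'(x_n)

Iteration 1:
  f(-0.100000) = 0.479000
  f'(-0.100000) = 5.430000
  x_1 = -0.100000 - 0.479000/5.430000 = -0.188214
Iteration 2:
  f(-0.188214) = -0.018584
  f'(-0.188214) = 5.859128
  x_2 = -0.188214 - (-0.018584)/5.859128 = -0.185042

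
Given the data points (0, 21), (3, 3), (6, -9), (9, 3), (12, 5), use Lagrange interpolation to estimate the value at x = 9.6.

Lagrange interpolation formula:
P(x) = Σ yᵢ × Lᵢ(x)
where Lᵢ(x) = Π_{j≠i} (x - xⱼ)/(xᵢ - xⱼ)

L_0(9.6) = (9.6 - 3)/(0 - 3) × (9.6 - 6)/(0 - 6) × (9.6 - 9)/(0 - 9) × (9.6 - 12)/(0 - 12) = -0.017600
L_1(9.6) = (9.6 - 0)/(3 - 0) × (9.6 - 6)/(3 - 6) × (9.6 - 9)/(3 - 9) × (9.6 - 12)/(3 - 12) = 0.102400
L_2(9.6) = (9.6 - 0)/(6 - 0) × (9.6 - 3)/(6 - 3) × (9.6 - 9)/(6 - 9) × (9.6 - 12)/(6 - 12) = -0.281600
L_3(9.6) = (9.6 - 0)/(9 - 0) × (9.6 - 3)/(9 - 3) × (9.6 - 6)/(9 - 6) × (9.6 - 12)/(9 - 12) = 1.126400
L_4(9.6) = (9.6 - 0)/(12 - 0) × (9.6 - 3)/(12 - 3) × (9.6 - 6)/(12 - 6) × (9.6 - 9)/(12 - 9) = 0.070400

P(9.6) = 21×L_0(9.6) + 3×L_1(9.6) + (-9)×L_2(9.6) + 3×L_3(9.6) + 5×L_4(9.6)
P(9.6) = 6.203200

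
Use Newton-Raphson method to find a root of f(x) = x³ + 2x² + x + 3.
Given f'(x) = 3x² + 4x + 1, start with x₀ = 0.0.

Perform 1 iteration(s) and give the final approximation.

f(x) = x³ + 2x² + x + 3
f'(x) = 3x² + 4x + 1
x₀ = 0.0

Newton-Raphson formula: x_{n+1} = x_n - f(x_n)/f'(x_n)

Iteration 1:
  f(0.000000) = 3.000000
  f'(0.000000) = 1.000000
  x_1 = 0.000000 - 3.000000/1.000000 = -3.000000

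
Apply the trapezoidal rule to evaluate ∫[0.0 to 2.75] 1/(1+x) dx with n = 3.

f(x) = 1/(1+x)
a = 0.0, b = 2.75, n = 3
h = (b - a)/n = 0.916667

Trapezoidal rule: (h/2)[f(x₀) + 2f(x₁) + 2f(x₂) + ... + f(xₙ)]

x_0 = 0.0000, f(x_0) = 1.000000, coefficient = 1
x_1 = 0.9167, f(x_1) = 0.521739, coefficient = 2
x_2 = 1.8333, f(x_2) = 0.352941, coefficient = 2
x_3 = 2.7500, f(x_3) = 0.266667, coefficient = 1

I ≈ (0.916667/2) × 3.016027 = 1.382346
Exact value: 1.321756
Error: 0.060590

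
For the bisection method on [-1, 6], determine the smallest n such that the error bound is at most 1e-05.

We need (b-a)/2^n ≤ 1e-05
(6 - (-1))/2^n ≤ 1e-05
7/2^n ≤ 1e-05
2^n ≥ 700000
n ≥ log₂(700000) = 19.42
n ≥ 20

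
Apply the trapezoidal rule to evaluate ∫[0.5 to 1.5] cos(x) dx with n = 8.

f(x) = cos(x)
a = 0.5, b = 1.5, n = 8
h = (b - a)/n = 0.125000

Trapezoidal rule: (h/2)[f(x₀) + 2f(x₁) + 2f(x₂) + ... + f(xₙ)]

x_0 = 0.5000, f(x_0) = 0.877583, coefficient = 1
x_1 = 0.6250, f(x_1) = 0.810963, coefficient = 2
x_2 = 0.7500, f(x_2) = 0.731689, coefficient = 2
x_3 = 0.8750, f(x_3) = 0.640997, coefficient = 2
x_4 = 1.0000, f(x_4) = 0.540302, coefficient = 2
x_5 = 1.1250, f(x_5) = 0.431177, coefficient = 2
x_6 = 1.2500, f(x_6) = 0.315322, coefficient = 2
x_7 = 1.3750, f(x_7) = 0.194548, coefficient = 2
x_8 = 1.5000, f(x_8) = 0.070737, coefficient = 1

I ≈ (0.125000/2) × 8.278315 = 0.517395
Exact value: 0.518069
Error: 0.000675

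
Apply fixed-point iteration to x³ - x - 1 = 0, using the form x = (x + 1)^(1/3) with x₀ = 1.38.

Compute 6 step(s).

Equation: x³ - x - 1 = 0
Fixed-point form: x = (x + 1)^(1/3)
x₀ = 1.38

x_1 = g(1.380000) = 1.335136
x_2 = g(1.335136) = 1.326694
x_3 = g(1.326694) = 1.325093
x_4 = g(1.325093) = 1.324789
x_5 = g(1.324789) = 1.324731
x_6 = g(1.324731) = 1.324721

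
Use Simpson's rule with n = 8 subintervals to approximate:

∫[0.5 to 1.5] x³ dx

f(x) = x³
a = 0.5, b = 1.5, n = 8
h = (b - a)/n = 0.125000

Simpson's rule: (h/3)[f(x₀) + 4f(x₁) + 2f(x₂) + ... + f(xₙ)]

x_0 = 0.5000, f(x_0) = 0.125000, coefficient = 1
x_1 = 0.6250, f(x_1) = 0.244141, coefficient = 4
x_2 = 0.7500, f(x_2) = 0.421875, coefficient = 2
x_3 = 0.8750, f(x_3) = 0.669922, coefficient = 4
x_4 = 1.0000, f(x_4) = 1.000000, coefficient = 2
x_5 = 1.1250, f(x_5) = 1.423828, coefficient = 4
x_6 = 1.2500, f(x_6) = 1.953125, coefficient = 2
x_7 = 1.3750, f(x_7) = 2.599609, coefficient = 4
x_8 = 1.5000, f(x_8) = 3.375000, coefficient = 1

I ≈ (0.125000/3) × 30.000000 = 1.250000
Exact value: 1.250000
Error: 0.000000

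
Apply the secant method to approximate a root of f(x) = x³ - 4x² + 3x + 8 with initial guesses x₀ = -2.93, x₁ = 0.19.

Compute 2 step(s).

f(x) = x³ - 4x² + 3x + 8
x₀ = -2.93, x₁ = 0.19

Secant formula: x_{n+1} = x_n - f(x_n)(x_n - x_{n-1})/(f(x_n) - f(x_{n-1}))

Iteration 1:
  f(-2.930000) = -60.283357
  f(0.190000) = 8.432459
  x_2 = 0.190000 - 8.432459×(0.190000 - (-2.930000))/(8.432459 - (-60.283357))
       = -0.192871
Iteration 2:
  f(0.190000) = 8.432459
  f(-0.192871) = 7.265417
  x_3 = -0.192871 - 7.265417×(-0.192871 - 0.190000)/(7.265417 - 8.432459)
       = -2.576431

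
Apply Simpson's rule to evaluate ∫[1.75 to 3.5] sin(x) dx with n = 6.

f(x) = sin(x)
a = 1.75, b = 3.5, n = 6
h = (b - a)/n = 0.291667

Simpson's rule: (h/3)[f(x₀) + 4f(x₁) + 2f(x₂) + ... + f(xₙ)]

x_0 = 1.7500, f(x_0) = 0.983986, coefficient = 1
x_1 = 2.0417, f(x_1) = 0.891174, coefficient = 4
x_2 = 2.3333, f(x_2) = 0.723086, coefficient = 2
x_3 = 2.6250, f(x_3) = 0.493920, coefficient = 4
x_4 = 2.9167, f(x_4) = 0.223034, coefficient = 2
x_5 = 3.2083, f(x_5) = -0.066691, coefficient = 4
x_6 = 3.5000, f(x_6) = -0.350783, coefficient = 1

I ≈ (0.291667/3) × 7.799055 = 0.758241
Exact value: 0.758211
Error: 0.000031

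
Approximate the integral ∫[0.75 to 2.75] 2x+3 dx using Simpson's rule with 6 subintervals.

f(x) = 2x+3
a = 0.75, b = 2.75, n = 6
h = (b - a)/n = 0.333333

Simpson's rule: (h/3)[f(x₀) + 4f(x₁) + 2f(x₂) + ... + f(xₙ)]

x_0 = 0.7500, f(x_0) = 4.500000, coefficient = 1
x_1 = 1.0833, f(x_1) = 5.166667, coefficient = 4
x_2 = 1.4167, f(x_2) = 5.833333, coefficient = 2
x_3 = 1.7500, f(x_3) = 6.500000, coefficient = 4
x_4 = 2.0833, f(x_4) = 7.166667, coefficient = 2
x_5 = 2.4167, f(x_5) = 7.833333, coefficient = 4
x_6 = 2.7500, f(x_6) = 8.500000, coefficient = 1

I ≈ (0.333333/3) × 117.000000 = 13.000000
Exact value: 13.000000
Error: 0.000000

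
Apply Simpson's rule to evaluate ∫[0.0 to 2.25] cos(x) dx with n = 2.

f(x) = cos(x)
a = 0.0, b = 2.25, n = 2
h = (b - a)/n = 1.125000

Simpson's rule: (h/3)[f(x₀) + 4f(x₁) + 2f(x₂) + ... + f(xₙ)]

x_0 = 0.0000, f(x_0) = 1.000000, coefficient = 1
x_1 = 1.1250, f(x_1) = 0.431177, coefficient = 4
x_2 = 2.2500, f(x_2) = -0.628174, coefficient = 1

I ≈ (1.125000/3) × 2.096532 = 0.786200
Exact value: 0.778073
Error: 0.008126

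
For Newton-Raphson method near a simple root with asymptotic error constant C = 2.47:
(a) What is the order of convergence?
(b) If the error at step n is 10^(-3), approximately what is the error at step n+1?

(a) Newton-Raphson has quadratic (order 2) convergence near simple roots.
    This means |e_{n+1}| ≈ C|e_n|².

(b) With |e_n| = 10^(-3) and C = 2.47:
    |e_{n+1}| ≈ 2.47 × (10^(-3))² = 2.47 × 10^(-6)

(a) 2 (quadratic); (b) |e_{n+1}| ≈ 2.470e-06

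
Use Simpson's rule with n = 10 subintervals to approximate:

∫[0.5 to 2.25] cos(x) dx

f(x) = cos(x)
a = 0.5, b = 2.25, n = 10
h = (b - a)/n = 0.175000

Simpson's rule: (h/3)[f(x₀) + 4f(x₁) + 2f(x₂) + ... + f(xₙ)]

x_0 = 0.5000, f(x_0) = 0.877583, coefficient = 1
x_1 = 0.6750, f(x_1) = 0.780707, coefficient = 4
x_2 = 0.8500, f(x_2) = 0.659983, coefficient = 2
x_3 = 1.0250, f(x_3) = 0.519099, coefficient = 4
x_4 = 1.2000, f(x_4) = 0.362358, coefficient = 2
x_5 = 1.3750, f(x_5) = 0.194548, coefficient = 4
x_6 = 1.5500, f(x_6) = 0.020795, coefficient = 2
x_7 = 1.7250, f(x_7) = -0.153593, coefficient = 4
x_8 = 1.9000, f(x_8) = -0.323290, coefficient = 2
x_9 = 2.0750, f(x_9) = -0.483110, coefficient = 4
x_10 = 2.2500, f(x_10) = -0.628174, coefficient = 1

I ≈ (0.175000/3) × 5.119701 = 0.298649
Exact value: 0.298648
Error: 0.000002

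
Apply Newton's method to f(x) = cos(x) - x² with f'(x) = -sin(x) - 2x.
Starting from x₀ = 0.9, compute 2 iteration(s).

f(x) = cos(x) - x²
f'(x) = -sin(x) - 2x
x₀ = 0.9

Newton-Raphson formula: x_{n+1} = x_n - f(x_n)/f'(x_n)

Iteration 1:
  f(0.900000) = -0.188390
  f'(0.900000) = -2.583327
  x_1 = 0.900000 - (-0.188390)/(-2.583327) = 0.827075
Iteration 2:
  f(0.827075) = -0.007021
  f'(0.827075) = -2.390103
  x_2 = 0.827075 - (-0.007021)/(-2.390103) = 0.824137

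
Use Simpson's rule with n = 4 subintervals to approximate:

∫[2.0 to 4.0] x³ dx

f(x) = x³
a = 2.0, b = 4.0, n = 4
h = (b - a)/n = 0.500000

Simpson's rule: (h/3)[f(x₀) + 4f(x₁) + 2f(x₂) + ... + f(xₙ)]

x_0 = 2.0000, f(x_0) = 8.000000, coefficient = 1
x_1 = 2.5000, f(x_1) = 15.625000, coefficient = 4
x_2 = 3.0000, f(x_2) = 27.000000, coefficient = 2
x_3 = 3.5000, f(x_3) = 42.875000, coefficient = 4
x_4 = 4.0000, f(x_4) = 64.000000, coefficient = 1

I ≈ (0.500000/3) × 360.000000 = 60.000000
Exact value: 60.000000
Error: 0.000000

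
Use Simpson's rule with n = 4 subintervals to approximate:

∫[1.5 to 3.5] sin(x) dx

f(x) = sin(x)
a = 1.5, b = 3.5, n = 4
h = (b - a)/n = 0.500000

Simpson's rule: (h/3)[f(x₀) + 4f(x₁) + 2f(x₂) + ... + f(xₙ)]

x_0 = 1.5000, f(x_0) = 0.997495, coefficient = 1
x_1 = 2.0000, f(x_1) = 0.909297, coefficient = 4
x_2 = 2.5000, f(x_2) = 0.598472, coefficient = 2
x_3 = 3.0000, f(x_3) = 0.141120, coefficient = 4
x_4 = 3.5000, f(x_4) = -0.350783, coefficient = 1

I ≈ (0.500000/3) × 6.045326 = 1.007554
Exact value: 1.007194
Error: 0.000360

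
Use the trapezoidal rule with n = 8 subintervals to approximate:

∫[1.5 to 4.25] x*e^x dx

f(x) = x*e^x
a = 1.5, b = 4.25, n = 8
h = (b - a)/n = 0.343750

Trapezoidal rule: (h/2)[f(x₀) + 2f(x₁) + 2f(x₂) + ... + f(xₙ)]

x_0 = 1.5000, f(x_0) = 6.722534, coefficient = 1
x_1 = 1.8438, f(x_1) = 11.652859, coefficient = 2
x_2 = 2.1875, f(x_2) = 19.496975, coefficient = 2
x_3 = 2.5312, f(x_3) = 31.815807, coefficient = 2
x_4 = 2.8750, f(x_4) = 50.960594, coefficient = 2
x_5 = 3.2188, f(x_5) = 80.458626, coefficient = 2
x_6 = 3.5625, f(x_6) = 125.582454, coefficient = 2
x_7 = 3.9062, f(x_7) = 194.188208, coefficient = 2
x_8 = 4.2500, f(x_8) = 297.948002, coefficient = 1

I ≈ (0.343750/2) × 1332.981583 = 229.106210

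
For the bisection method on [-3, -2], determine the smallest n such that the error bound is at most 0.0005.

We need (b-a)/2^n ≤ 0.0005
(-2 - (-3))/2^n ≤ 0.0005
1/2^n ≤ 0.0005
2^n ≥ 2000
n ≥ log₂(2000) = 10.97
n ≥ 11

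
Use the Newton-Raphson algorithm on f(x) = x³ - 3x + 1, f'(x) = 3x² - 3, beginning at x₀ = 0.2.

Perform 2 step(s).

f(x) = x³ - 3x + 1
f'(x) = 3x² - 3
x₀ = 0.2

Newton-Raphson formula: x_{n+1} = x_n - f(x_n)/f'(x_n)

Iteration 1:
  f(0.200000) = 0.408000
  f'(0.200000) = -2.880000
  x_1 = 0.200000 - 0.408000/(-2.880000) = 0.341667
Iteration 2:
  f(0.341667) = 0.014885
  f'(0.341667) = -2.649792
  x_2 = 0.341667 - 0.014885/(-2.649792) = 0.347284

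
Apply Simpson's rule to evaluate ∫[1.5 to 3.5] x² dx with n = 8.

f(x) = x²
a = 1.5, b = 3.5, n = 8
h = (b - a)/n = 0.250000

Simpson's rule: (h/3)[f(x₀) + 4f(x₁) + 2f(x₂) + ... + f(xₙ)]

x_0 = 1.5000, f(x_0) = 2.250000, coefficient = 1
x_1 = 1.7500, f(x_1) = 3.062500, coefficient = 4
x_2 = 2.0000, f(x_2) = 4.000000, coefficient = 2
x_3 = 2.2500, f(x_3) = 5.062500, coefficient = 4
x_4 = 2.5000, f(x_4) = 6.250000, coefficient = 2
x_5 = 2.7500, f(x_5) = 7.562500, coefficient = 4
x_6 = 3.0000, f(x_6) = 9.000000, coefficient = 2
x_7 = 3.2500, f(x_7) = 10.562500, coefficient = 4
x_8 = 3.5000, f(x_8) = 12.250000, coefficient = 1

I ≈ (0.250000/3) × 158.000000 = 13.166667
Exact value: 13.166667
Error: 0.000000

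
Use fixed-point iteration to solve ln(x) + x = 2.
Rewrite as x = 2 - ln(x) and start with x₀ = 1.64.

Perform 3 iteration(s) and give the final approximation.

Equation: ln(x) + x = 2
Fixed-point form: x = 2 - ln(x)
x₀ = 1.64

x_1 = g(1.640000) = 1.505304
x_2 = g(1.505304) = 1.591005
x_3 = g(1.591005) = 1.535634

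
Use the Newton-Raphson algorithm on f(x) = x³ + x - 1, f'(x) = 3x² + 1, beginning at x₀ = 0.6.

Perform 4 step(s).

f(x) = x³ + x - 1
f'(x) = 3x² + 1
x₀ = 0.6

Newton-Raphson formula: x_{n+1} = x_n - f(x_n)/f'(x_n)

Iteration 1:
  f(0.600000) = -0.184000
  f'(0.600000) = 2.080000
  x_1 = 0.600000 - (-0.184000)/2.080000 = 0.688462
Iteration 2:
  f(0.688462) = 0.014778
  f'(0.688462) = 2.421938
  x_2 = 0.688462 - 0.014778/2.421938 = 0.682360
Iteration 3:
  f(0.682360) = 0.000077
  f'(0.682360) = 2.396845
  x_3 = 0.682360 - 0.000077/2.396845 = 0.682328
Iteration 4:
  f(0.682328) = 0.000000
  f'(0.682328) = 2.396714
  x_4 = 0.682328 - 0.000000/2.396714 = 0.682328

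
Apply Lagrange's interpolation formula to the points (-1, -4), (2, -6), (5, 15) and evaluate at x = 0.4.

Lagrange interpolation formula:
P(x) = Σ yᵢ × Lᵢ(x)
where Lᵢ(x) = Π_{j≠i} (x - xⱼ)/(xᵢ - xⱼ)

L_0(0.4) = (0.4 - 2)/(-1 - 2) × (0.4 - 5)/(-1 - 5) = 0.408889
L_1(0.4) = (0.4 - (-1))/(2 - (-1)) × (0.4 - 5)/(2 - 5) = 0.715556
L_2(0.4) = (0.4 - (-1))/(5 - (-1)) × (0.4 - 2)/(5 - 2) = -0.124444

P(0.4) = (-4)×L_0(0.4) + (-6)×L_1(0.4) + 15×L_2(0.4)
P(0.4) = -7.795556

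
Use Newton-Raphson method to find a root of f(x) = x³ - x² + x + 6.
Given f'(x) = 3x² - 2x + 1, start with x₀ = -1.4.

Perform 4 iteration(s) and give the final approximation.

f(x) = x³ - x² + x + 6
f'(x) = 3x² - 2x + 1
x₀ = -1.4

Newton-Raphson formula: x_{n+1} = x_n - f(x_n)/f'(x_n)

Iteration 1:
  f(-1.400000) = -0.104000
  f'(-1.400000) = 9.680000
  x_1 = -1.400000 - (-0.104000)/9.680000 = -1.389256
Iteration 2:
  f(-1.389256) = -0.000599
  f'(-1.389256) = 9.568611
  x_2 = -1.389256 - (-0.000599)/9.568611 = -1.389194
Iteration 3:
  f(-1.389194) = 0.000000
  f'(-1.389194) = 9.567964
  x_3 = -1.389194 - 0.000000/9.567964 = -1.389194
Iteration 4:
  f(-1.389194) = 0.000000
  f'(-1.389194) = 9.567964
  x_4 = -1.389194 - 0.000000/9.567964 = -1.389194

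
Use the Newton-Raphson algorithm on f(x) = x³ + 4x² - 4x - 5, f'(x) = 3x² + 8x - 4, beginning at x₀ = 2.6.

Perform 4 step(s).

f(x) = x³ + 4x² - 4x - 5
f'(x) = 3x² + 8x - 4
x₀ = 2.6

Newton-Raphson formula: x_{n+1} = x_n - f(x_n)/f'(x_n)

Iteration 1:
  f(2.600000) = 29.216000
  f'(2.600000) = 37.080000
  x_1 = 2.600000 - 29.216000/37.080000 = 1.812082
Iteration 2:
  f(1.812082) = 6.836463
  f'(1.812082) = 20.347579
  x_2 = 1.812082 - 6.836463/20.347579 = 1.476098
Iteration 3:
  f(1.476098) = 1.027286
  f'(1.476098) = 14.345378
  x_3 = 1.476098 - 1.027286/14.345378 = 1.404487
Iteration 4:
  f(1.404487) = 0.042854
  f'(1.404487) = 13.153646
  x_4 = 1.404487 - 0.042854/13.153646 = 1.401229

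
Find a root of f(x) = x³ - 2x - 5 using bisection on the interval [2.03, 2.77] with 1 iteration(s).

f(x) = x³ - 2x - 5
Initial interval: [2.03, 2.77]

Iteration 1:
  c_1 = (2.030000 + 2.770000)/2 = 2.400000
  f(c_1) = f(2.400000) = 4.024000
  f(a) × f(c) < 0, new interval: [2.030000, 2.400000]

After 1 iteration(s), the approximation is c_1 = 2.400000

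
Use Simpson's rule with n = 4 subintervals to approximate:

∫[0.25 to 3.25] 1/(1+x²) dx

f(x) = 1/(1+x²)
a = 0.25, b = 3.25, n = 4
h = (b - a)/n = 0.750000

Simpson's rule: (h/3)[f(x₀) + 4f(x₁) + 2f(x₂) + ... + f(xₙ)]

x_0 = 0.2500, f(x_0) = 0.941176, coefficient = 1
x_1 = 1.0000, f(x_1) = 0.500000, coefficient = 4
x_2 = 1.7500, f(x_2) = 0.246154, coefficient = 2
x_3 = 2.5000, f(x_3) = 0.137931, coefficient = 4
x_4 = 3.2500, f(x_4) = 0.086486, coefficient = 1

I ≈ (0.750000/3) × 4.071695 = 1.017924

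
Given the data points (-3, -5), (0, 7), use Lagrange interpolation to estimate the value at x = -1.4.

Lagrange interpolation formula:
P(x) = Σ yᵢ × Lᵢ(x)
where Lᵢ(x) = Π_{j≠i} (x - xⱼ)/(xᵢ - xⱼ)

L_0(-1.4) = (-1.4 - 0)/(-3 - 0) = 0.466667
L_1(-1.4) = (-1.4 - (-3))/(0 - (-3)) = 0.533333

P(-1.4) = (-5)×L_0(-1.4) + 7×L_1(-1.4)
P(-1.4) = 1.400000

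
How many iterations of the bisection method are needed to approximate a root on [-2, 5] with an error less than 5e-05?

We need (b-a)/2^n ≤ 5e-05
(5 - (-2))/2^n ≤ 5e-05
7/2^n ≤ 5e-05
2^n ≥ 140000
n ≥ log₂(140000) = 17.10
n ≥ 18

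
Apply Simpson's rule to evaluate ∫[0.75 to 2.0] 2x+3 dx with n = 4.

f(x) = 2x+3
a = 0.75, b = 2.0, n = 4
h = (b - a)/n = 0.312500

Simpson's rule: (h/3)[f(x₀) + 4f(x₁) + 2f(x₂) + ... + f(xₙ)]

x_0 = 0.7500, f(x_0) = 4.500000, coefficient = 1
x_1 = 1.0625, f(x_1) = 5.125000, coefficient = 4
x_2 = 1.3750, f(x_2) = 5.750000, coefficient = 2
x_3 = 1.6875, f(x_3) = 6.375000, coefficient = 4
x_4 = 2.0000, f(x_4) = 7.000000, coefficient = 1

I ≈ (0.312500/3) × 69.000000 = 7.187500
Exact value: 7.187500
Error: 0.000000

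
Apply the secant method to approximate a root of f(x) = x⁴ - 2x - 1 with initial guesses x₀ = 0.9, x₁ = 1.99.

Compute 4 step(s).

f(x) = x⁴ - 2x - 1
x₀ = 0.9, x₁ = 1.99

Secant formula: x_{n+1} = x_n - f(x_n)(x_n - x_{n-1})/(f(x_n) - f(x_{n-1}))

Iteration 1:
  f(0.900000) = -2.143900
  f(1.990000) = 10.702392
  x_2 = 1.990000 - 10.702392×(1.990000 - 0.900000)/(10.702392 - (-2.143900))
       = 1.081909
Iteration 2:
  f(1.990000) = 10.702392
  f(1.081909) = -1.793686
  x_3 = 1.081909 - (-1.793686)×(1.081909 - 1.990000)/(-1.793686 - 10.702392)
       = 1.212256
Iteration 3:
  f(1.081909) = -1.793686
  f(1.212256) = -1.264892
  x_4 = 1.212256 - (-1.264892)×(1.212256 - 1.081909)/(-1.264892 - (-1.793686))
       = 1.524051
Iteration 4:
  f(1.212256) = -1.264892
  f(1.524051) = 1.346983
  x_5 = 1.524051 - 1.346983×(1.524051 - 1.212256)/(1.346983 - (-1.264892))
       = 1.363254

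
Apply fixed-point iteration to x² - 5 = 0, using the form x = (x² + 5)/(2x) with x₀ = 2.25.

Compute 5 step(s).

Equation: x² - 5 = 0
Fixed-point form: x = (x² + 5)/(2x)
x₀ = 2.25

x_1 = g(2.250000) = 2.236111
x_2 = g(2.236111) = 2.236068
x_3 = g(2.236068) = 2.236068
x_4 = g(2.236068) = 2.236068
x_5 = g(2.236068) = 2.236068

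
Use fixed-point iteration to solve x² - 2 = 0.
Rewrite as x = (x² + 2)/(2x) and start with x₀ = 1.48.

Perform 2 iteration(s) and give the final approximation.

Equation: x² - 2 = 0
Fixed-point form: x = (x² + 2)/(2x)
x₀ = 1.48

x_1 = g(1.480000) = 1.415676
x_2 = g(1.415676) = 1.414214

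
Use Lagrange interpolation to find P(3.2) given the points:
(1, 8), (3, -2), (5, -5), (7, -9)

Lagrange interpolation formula:
P(x) = Σ yᵢ × Lᵢ(x)
where Lᵢ(x) = Π_{j≠i} (x - xⱼ)/(xᵢ - xⱼ)

L_0(3.2) = (3.2 - 3)/(1 - 3) × (3.2 - 5)/(1 - 5) × (3.2 - 7)/(1 - 7) = -0.028500
L_1(3.2) = (3.2 - 1)/(3 - 1) × (3.2 - 5)/(3 - 5) × (3.2 - 7)/(3 - 7) = 0.940500
L_2(3.2) = (3.2 - 1)/(5 - 1) × (3.2 - 3)/(5 - 3) × (3.2 - 7)/(5 - 7) = 0.104500
L_3(3.2) = (3.2 - 1)/(7 - 1) × (3.2 - 3)/(7 - 3) × (3.2 - 5)/(7 - 5) = -0.016500

P(3.2) = 8×L_0(3.2) + (-2)×L_1(3.2) + (-5)×L_2(3.2) + (-9)×L_3(3.2)
P(3.2) = -2.483000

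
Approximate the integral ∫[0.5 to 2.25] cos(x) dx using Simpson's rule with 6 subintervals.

f(x) = cos(x)
a = 0.5, b = 2.25, n = 6
h = (b - a)/n = 0.291667

Simpson's rule: (h/3)[f(x₀) + 4f(x₁) + 2f(x₂) + ... + f(xₙ)]

x_0 = 0.5000, f(x_0) = 0.877583, coefficient = 1
x_1 = 0.7917, f(x_1) = 0.702660, coefficient = 4
x_2 = 1.0833, f(x_2) = 0.468386, coefficient = 2
x_3 = 1.3750, f(x_3) = 0.194548, coefficient = 4
x_4 = 1.6667, f(x_4) = -0.095724, coefficient = 2
x_5 = 1.9583, f(x_5) = -0.377909, coefficient = 4
x_6 = 2.2500, f(x_6) = -0.628174, coefficient = 1

I ≈ (0.291667/3) × 3.071929 = 0.298660
Exact value: 0.298648
Error: 0.000012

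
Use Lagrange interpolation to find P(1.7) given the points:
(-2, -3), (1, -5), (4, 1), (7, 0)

Lagrange interpolation formula:
P(x) = Σ yᵢ × Lᵢ(x)
where Lᵢ(x) = Π_{j≠i} (x - xⱼ)/(xᵢ - xⱼ)

L_0(1.7) = (1.7 - 1)/(-2 - 1) × (1.7 - 4)/(-2 - 4) × (1.7 - 7)/(-2 - 7) = -0.052673
L_1(1.7) = (1.7 - (-2))/(1 - (-2)) × (1.7 - 4)/(1 - 4) × (1.7 - 7)/(1 - 7) = 0.835241
L_2(1.7) = (1.7 - (-2))/(4 - (-2)) × (1.7 - 1)/(4 - 1) × (1.7 - 7)/(4 - 7) = 0.254204
L_3(1.7) = (1.7 - (-2))/(7 - (-2)) × (1.7 - 1)/(7 - 1) × (1.7 - 4)/(7 - 4) = -0.036772

P(1.7) = (-3)×L_0(1.7) + (-5)×L_1(1.7) + 1×L_2(1.7) + 0×L_3(1.7)
P(1.7) = -3.763981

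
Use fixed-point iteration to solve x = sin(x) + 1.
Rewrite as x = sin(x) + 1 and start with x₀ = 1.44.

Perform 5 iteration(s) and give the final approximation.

Equation: x = sin(x) + 1
Fixed-point form: x = sin(x) + 1
x₀ = 1.44

x_1 = g(1.440000) = 1.991458
x_2 = g(1.991458) = 1.912819
x_3 = g(1.912819) = 1.942078
x_4 = g(1.942078) = 1.931863
x_5 = g(1.931863) = 1.935521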